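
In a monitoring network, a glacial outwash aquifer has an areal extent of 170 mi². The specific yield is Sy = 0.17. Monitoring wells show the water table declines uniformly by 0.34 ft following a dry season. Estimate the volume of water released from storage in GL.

ΔV ≈ 7.76 GL

A = 170 mi² = 4.403 × 10^8 m²
Δh = 0.34 ft = 0.1036 m
ΔV = Sy × A × Δh = 0.17 × 4.403 × 10^8 m² × 0.1036 m = 7.757 × 10^6 m³
ΔV = 7.757 × 10^6 m³ = 7.757 GL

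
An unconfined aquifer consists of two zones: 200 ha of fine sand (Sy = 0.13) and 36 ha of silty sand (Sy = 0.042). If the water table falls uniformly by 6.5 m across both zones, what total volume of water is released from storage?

A₁ = 200 ha = 2 × 10^6 m²; A₂ = 36 ha = 3.6 × 10^5 m²
ΔV₁ = 0.13 × 2 × 10^6 × 6.5 = 1.69 × 10^6 m³
ΔV₂ = 0.042 × 3.6 × 10^5 × 6.5 = 98280 m³
ΔV = ΔV₁ + ΔV₂ = 1.788 × 10^6 m³

ΔV ≈ 1.79 × 10^6 m³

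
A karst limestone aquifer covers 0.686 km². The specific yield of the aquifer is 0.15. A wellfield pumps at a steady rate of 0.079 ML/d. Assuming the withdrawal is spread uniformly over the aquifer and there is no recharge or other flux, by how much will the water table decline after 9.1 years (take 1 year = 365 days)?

Δh ≈ 2.55 m

A = 0.686 km² = 6.86 × 10^5 m²
Q = 0.079 ML/d = 79 m³/d
t = 9.1 years = 3322 d
ΔV = Q × t = 79 m³/d × 3322 d = 2.624 × 10^5 m³
Δh = ΔV / (Sy × A) = 2.624 × 10^5 / (0.15 × 6.86 × 10^5) = 2.55 m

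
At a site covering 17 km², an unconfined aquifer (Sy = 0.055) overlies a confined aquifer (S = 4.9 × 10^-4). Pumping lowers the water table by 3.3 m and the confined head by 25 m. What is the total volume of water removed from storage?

ΔV ≈ 3.29 × 10^6 m³

A = 17 km² = 1.7 × 10^7 m²
Unconfined: ΔV_u = Sy × A × Δh_u = 0.055 × 1.7 × 10^7 × 3.3 = 3.086 × 10^6 m³
Confined: ΔV_c = S × A × Δh_c = 4.9 × 10^-4 × 1.7 × 10^7 × 25 = 2.083 × 10^5 m³
Total ΔV = 3.086 × 10^6 + 2.083 × 10^5 = 3.294 × 10^6 m³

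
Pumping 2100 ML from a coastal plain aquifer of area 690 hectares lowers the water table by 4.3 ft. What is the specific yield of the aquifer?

A = 690 hectares = 6.9 × 10^6 m²
Δh = 4.3 ft = 1.311 m
ΔV = 2100 ML = 2.1 × 10^6 m³
Sy = ΔV / (A × Δh) = 2.1 × 10^6 m³ / (6.9 × 10^6 m² × 1.311 m) = 0.2322

Sy ≈ 0.23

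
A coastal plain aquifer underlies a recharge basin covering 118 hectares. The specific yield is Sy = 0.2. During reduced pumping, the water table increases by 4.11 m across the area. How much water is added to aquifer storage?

A = 118 hectares = 1.18 × 10^6 m²
ΔV = Sy × A × Δh = 0.2 × 1.18 × 10^6 m² × 4.11 m = 9.7 × 10^5 m³

ΔV ≈ 9.7 × 10^5 m³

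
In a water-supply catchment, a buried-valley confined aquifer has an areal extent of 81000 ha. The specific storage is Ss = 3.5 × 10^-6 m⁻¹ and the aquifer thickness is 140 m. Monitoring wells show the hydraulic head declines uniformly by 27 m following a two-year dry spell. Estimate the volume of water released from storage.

ΔV ≈ 1.07 × 10^7 m³

S = Ss × b = 3.5 × 10^-6 m⁻¹ × 140 m = 4.9 × 10^-4
A = 81000 ha = 8.1 × 10^8 m²
ΔV = S × A × Δh = 4.9 × 10^-4 × 8.1 × 10^8 m² × 27 m = 1.072 × 10^7 m³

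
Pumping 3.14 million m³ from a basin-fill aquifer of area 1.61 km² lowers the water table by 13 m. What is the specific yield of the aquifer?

Sy ≈ 0.15

A = 1.61 km² = 1.61 × 10^6 m²
ΔV = 3.14 million m³ = 3.14 × 10^6 m³
Sy = ΔV / (A × Δh) = 3.14 × 10^6 m³ / (1.61 × 10^6 m² × 13 m) = 0.15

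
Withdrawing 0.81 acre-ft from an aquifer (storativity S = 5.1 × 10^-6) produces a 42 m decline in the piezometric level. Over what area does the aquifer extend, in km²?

ΔV = 0.81 acre-ft = 999.1 m³
A = ΔV / (S × Δh) = 999.1 / (5.1 × 10^-6 × 42) = 4.664 × 10^6 m²
A = 4.664 × 10^6 m² = 4.664 km²

A ≈ 4.66 km²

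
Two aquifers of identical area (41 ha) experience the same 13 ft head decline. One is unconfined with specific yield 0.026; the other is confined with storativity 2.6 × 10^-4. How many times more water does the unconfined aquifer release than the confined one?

ΔV_u / ΔV_c ≈ 100

A = 41 ha = 4.1 × 10^5 m²
Δh = 13 ft = 3.962 m
Unconfined: ΔV_u = Sy × A × Δh = 0.026 × 4.1 × 10^5 × 3.962 = 42240 m³
Confined: ΔV_c = S × A × Δh = 2.6 × 10^-4 × 4.1 × 10^5 × 3.962 = 422.4 m³
Ratio = ΔV_u / ΔV_c = Sy / S = 0.026 / 2.6 × 10^-4 = 100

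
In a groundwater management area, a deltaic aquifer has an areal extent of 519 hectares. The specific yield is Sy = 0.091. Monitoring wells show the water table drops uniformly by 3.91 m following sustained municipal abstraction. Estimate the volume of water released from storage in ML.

A = 519 hectares = 5.19 × 10^6 m²
ΔV = Sy × A × Δh = 0.091 × 5.19 × 10^6 m² × 3.91 m = 1.847 × 10^6 m³
ΔV = 1.847 × 10^6 m³ = 1847 ML

ΔV ≈ 1850 ML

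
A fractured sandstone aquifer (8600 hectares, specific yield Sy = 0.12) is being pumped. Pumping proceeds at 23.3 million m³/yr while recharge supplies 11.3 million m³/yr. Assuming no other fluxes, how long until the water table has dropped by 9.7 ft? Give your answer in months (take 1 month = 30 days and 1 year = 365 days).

t ≈ 30.9 months

A = 8600 hectares = 8.6 × 10^7 m²
Δh = 9.7 ft = 2.957 m
ΔV = Sy × A × Δh = 0.12 × 8.6 × 10^7 × 2.957 = 3.051 × 10^7 m³
Net withdrawal = 23.3 − 11.3 = 12 million m³/yr = 32880 m³/d
t = ΔV / Q = 3.051 × 10^7 m³ / 32880 m³/d = 928.1 d
t = 928.1 d ≈ 30.94 months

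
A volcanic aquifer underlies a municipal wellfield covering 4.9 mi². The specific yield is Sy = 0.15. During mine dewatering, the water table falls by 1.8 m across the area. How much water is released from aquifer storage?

A = 4.9 mi² = 1.269 × 10^7 m²
ΔV = Sy × A × Δh = 0.15 × 1.269 × 10^7 m² × 1.8 m = 3.427 × 10^6 m³

ΔV ≈ 3.43 × 10^6 m³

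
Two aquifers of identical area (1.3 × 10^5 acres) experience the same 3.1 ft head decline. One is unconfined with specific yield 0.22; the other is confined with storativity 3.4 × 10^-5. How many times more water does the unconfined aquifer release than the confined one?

A = 1.3 × 10^5 acres = 5.261 × 10^8 m²
Δh = 3.1 ft = 0.9449 m
Unconfined: ΔV_u = Sy × A × Δh = 0.22 × 5.261 × 10^8 × 0.9449 = 1.094 × 10^8 m³
Confined: ΔV_c = S × A × Δh = 3.4 × 10^-5 × 5.261 × 10^8 × 0.9449 = 16900 m³
Ratio = ΔV_u / ΔV_c = Sy / S = 0.22 / 3.4 × 10^-5 = 6471

ΔV_u / ΔV_c ≈ 6470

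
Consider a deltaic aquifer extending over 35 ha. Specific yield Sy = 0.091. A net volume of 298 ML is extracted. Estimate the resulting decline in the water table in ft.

Δh ≈ 30.7 ft

A = 35 ha = 3.5 × 10^5 m²
ΔV = 298 ML = 2.98 × 10^5 m³
Δh = ΔV / (Sy × A) = 2.98 × 10^5 m³ / (0.091 × 3.5 × 10^5 m²) = 9.356 m
Δh = 9.356 m = 30.7 ft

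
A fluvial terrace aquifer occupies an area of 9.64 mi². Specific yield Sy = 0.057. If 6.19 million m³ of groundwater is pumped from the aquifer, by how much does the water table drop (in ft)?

Δh ≈ 14.3 ft

A = 9.64 mi² = 2.497 × 10^7 m²
ΔV = 6.19 million m³ = 6.19 × 10^6 m³
Δh = ΔV / (Sy × A) = 6.19 × 10^6 m³ / (0.057 × 2.497 × 10^7 m²) = 4.35 m
Δh = 4.35 m = 14.27 ft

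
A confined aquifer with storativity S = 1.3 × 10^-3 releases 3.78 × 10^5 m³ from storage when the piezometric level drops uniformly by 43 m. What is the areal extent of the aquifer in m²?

A = ΔV / (S × Δh) = 3.78 × 10^5 / (0.0013 × 43) = 6.762 × 10^6 m²

A ≈ 6.76 × 10^6 m²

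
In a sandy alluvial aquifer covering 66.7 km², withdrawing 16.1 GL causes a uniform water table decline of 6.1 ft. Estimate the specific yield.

A = 66.7 km² = 6.67 × 10^7 m²
Δh = 6.1 ft = 1.859 m
ΔV = 16.1 GL = 1.61 × 10^7 m³
Sy = ΔV / (A × Δh) = 1.61 × 10^7 m³ / (6.67 × 10^7 m² × 1.859 m) = 0.1298

Sy ≈ 0.13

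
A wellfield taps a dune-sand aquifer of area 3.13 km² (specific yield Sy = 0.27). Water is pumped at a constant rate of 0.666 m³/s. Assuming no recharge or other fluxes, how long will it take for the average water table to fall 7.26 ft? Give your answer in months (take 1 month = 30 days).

A = 3.13 km² = 3.13 × 10^6 m²
Δh = 7.26 ft = 2.213 m
ΔV = Sy × A × Δh = 0.27 × 3.13 × 10^6 × 2.213 = 1.87 × 10^6 m³
Q = 0.666 m³/s = 57540 m³/d
t = ΔV / Q = 1.87 × 10^6 m³ / 57540 m³/d = 32.5 d
t = 32.5 d ≈ 1.083 months

t ≈ 1.08 months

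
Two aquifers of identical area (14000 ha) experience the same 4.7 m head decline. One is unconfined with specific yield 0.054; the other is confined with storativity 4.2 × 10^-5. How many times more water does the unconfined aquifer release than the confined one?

A = 14000 ha = 1.4 × 10^8 m²
Unconfined: ΔV_u = Sy × A × Δh = 0.054 × 1.4 × 10^8 × 4.7 = 3.553 × 10^7 m³
Confined: ΔV_c = S × A × Δh = 4.2 × 10^-5 × 1.4 × 10^8 × 4.7 = 27640 m³
Ratio = ΔV_u / ΔV_c = Sy / S = 0.054 / 4.2 × 10^-5 = 1286

ΔV_u / ΔV_c ≈ 1290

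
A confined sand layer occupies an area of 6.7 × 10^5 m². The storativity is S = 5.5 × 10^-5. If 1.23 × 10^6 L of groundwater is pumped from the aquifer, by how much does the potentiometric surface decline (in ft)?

Δh ≈ 110 ft

ΔV = 1.23 × 10^6 L = 1230 m³
Δh = ΔV / (S × A) = 1230 m³ / (5.5 × 10^-5 × 6.7 × 10^5 m²) = 33.38 m
Δh = 33.38 m = 109.5 ft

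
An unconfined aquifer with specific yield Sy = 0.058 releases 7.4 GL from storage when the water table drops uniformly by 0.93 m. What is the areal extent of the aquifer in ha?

ΔV = 7.4 GL = 7.4 × 10^6 m³
A = ΔV / (Sy × Δh) = 7.4 × 10^6 / (0.058 × 0.93) = 1.372 × 10^8 m²
A = 1.372 × 10^8 m² = 13720 ha

A ≈ 13700 ha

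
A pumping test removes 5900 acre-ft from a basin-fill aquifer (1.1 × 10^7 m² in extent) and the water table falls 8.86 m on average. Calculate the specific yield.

Sy ≈ 0.075

ΔV = 5900 acre-ft = 7.278 × 10^6 m³
Sy = ΔV / (A × Δh) = 7.278 × 10^6 m³ / (1.1 × 10^7 m² × 8.86 m) = 0.07467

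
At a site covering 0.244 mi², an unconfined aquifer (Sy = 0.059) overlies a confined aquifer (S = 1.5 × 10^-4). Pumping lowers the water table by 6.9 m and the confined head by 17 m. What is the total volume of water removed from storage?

ΔV ≈ 2.59 × 10^5 m³

A = 0.244 mi² = 6.32 × 10^5 m²
Unconfined: ΔV_u = Sy × A × Δh_u = 0.059 × 6.32 × 10^5 × 6.9 = 2.573 × 10^5 m³
Confined: ΔV_c = S × A × Δh_c = 1.5 × 10^-4 × 6.32 × 10^5 × 17 = 1611 m³
Total ΔV = 2.573 × 10^5 + 1611 = 2.589 × 10^5 m³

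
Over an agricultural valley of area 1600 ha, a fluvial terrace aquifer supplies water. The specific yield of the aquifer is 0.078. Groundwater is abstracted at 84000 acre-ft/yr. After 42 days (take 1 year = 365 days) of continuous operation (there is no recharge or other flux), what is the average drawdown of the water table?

Δh ≈ 9.55 m

A = 1600 ha = 1.6 × 10^7 m²
Q = 84000 acre-ft/yr = 2.839 × 10^5 m³/d
ΔV = Q × t = 2.839 × 10^5 m³/d × 42 d = 1.192 × 10^7 m³
Δh = ΔV / (Sy × A) = 1.192 × 10^7 / (0.078 × 1.6 × 10^7) = 9.553 m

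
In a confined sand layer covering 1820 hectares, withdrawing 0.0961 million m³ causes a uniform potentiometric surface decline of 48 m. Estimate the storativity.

A = 1820 hectares = 1.82 × 10^7 m²
ΔV = 0.0961 million m³ = 96100 m³
S = ΔV / (A × Δh) = 96100 m³ / (1.82 × 10^7 m² × 48 m) = 1.1 × 10^-4

S ≈ 1.1 × 10^-4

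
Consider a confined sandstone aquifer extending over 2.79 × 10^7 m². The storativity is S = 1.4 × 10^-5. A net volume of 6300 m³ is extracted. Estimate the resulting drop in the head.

Δh ≈ 16.1 m

Δh = ΔV / (S × A) = 6300 m³ / (1.4 × 10^-5 × 2.79 × 10^7 m²) = 16.13 m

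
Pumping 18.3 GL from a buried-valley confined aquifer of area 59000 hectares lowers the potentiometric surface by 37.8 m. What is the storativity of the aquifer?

A = 59000 hectares = 5.9 × 10^8 m²
ΔV = 18.3 GL = 1.83 × 10^7 m³
S = ΔV / (A × Δh) = 1.83 × 10^7 m³ / (5.9 × 10^8 m² × 37.8 m) = 8.206 × 10^-4

S ≈ 8.2 × 10^-4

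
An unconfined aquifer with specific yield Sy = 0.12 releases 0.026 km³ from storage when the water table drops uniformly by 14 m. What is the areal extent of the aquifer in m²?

ΔV = 0.026 km³ = 2.6 × 10^7 m³
A = ΔV / (Sy × Δh) = 2.6 × 10^7 / (0.12 × 14) = 1.548 × 10^7 m²

A ≈ 1.55 × 10^7 m²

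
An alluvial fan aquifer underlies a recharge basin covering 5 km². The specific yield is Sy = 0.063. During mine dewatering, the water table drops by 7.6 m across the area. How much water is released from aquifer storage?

A = 5 km² = 5 × 10^6 m²
ΔV = Sy × A × Δh = 0.063 × 5 × 10^6 m² × 7.6 m = 2.394 × 10^6 m³

ΔV ≈ 2.39 × 10^6 m³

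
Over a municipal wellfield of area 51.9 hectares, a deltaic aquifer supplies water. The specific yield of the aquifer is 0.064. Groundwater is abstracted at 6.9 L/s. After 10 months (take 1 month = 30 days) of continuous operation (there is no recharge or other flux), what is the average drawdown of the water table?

Δh ≈ 5.38 m

A = 51.9 hectares = 5.19 × 10^5 m²
Q = 6.9 L/s = 596.2 m³/d
t = 10 months = 300 d
ΔV = Q × t = 596.2 m³/d × 300 d = 1.788 × 10^5 m³
Δh = ΔV / (Sy × A) = 1.788 × 10^5 / (0.064 × 5.19 × 10^5) = 5.384 m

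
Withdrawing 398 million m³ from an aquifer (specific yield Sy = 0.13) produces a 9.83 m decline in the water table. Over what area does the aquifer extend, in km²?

A ≈ 311 km²

ΔV = 398 million m³ = 3.98 × 10^8 m³
A = ΔV / (Sy × Δh) = 3.98 × 10^8 / (0.13 × 9.83) = 3.114 × 10^8 m²
A = 3.114 × 10^8 m² = 311.4 km²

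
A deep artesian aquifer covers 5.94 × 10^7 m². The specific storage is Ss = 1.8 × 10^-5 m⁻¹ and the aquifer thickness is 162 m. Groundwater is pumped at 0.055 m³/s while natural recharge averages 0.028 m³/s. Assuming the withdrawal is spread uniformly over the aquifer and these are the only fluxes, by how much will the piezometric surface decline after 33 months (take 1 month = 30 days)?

Δh ≈ 13.3 m

S = Ss × b = 1.8 × 10^-5 m⁻¹ × 162 m = 2.916 × 10^-3
Net abstraction = 0.055 − 0.028 = 0.027 m³/s
Q_net = 0.027 m³/s = 2333 m³/d
t = 33 months = 990 d
ΔV = Q × t = 2333 m³/d × 990 d = 2.309 × 10^6 m³
Δh = ΔV / (S × A) = 2.309 × 10^6 / (0.002916 × 5.94 × 10^7) = 13.33 m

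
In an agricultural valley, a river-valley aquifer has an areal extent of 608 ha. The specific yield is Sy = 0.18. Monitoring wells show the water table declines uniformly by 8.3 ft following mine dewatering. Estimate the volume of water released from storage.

ΔV ≈ 2.77 × 10^6 m³

A = 608 ha = 6.08 × 10^6 m²
Δh = 8.3 ft = 2.53 m
ΔV = Sy × A × Δh = 0.18 × 6.08 × 10^6 m² × 2.53 m = 2.769 × 10^6 m³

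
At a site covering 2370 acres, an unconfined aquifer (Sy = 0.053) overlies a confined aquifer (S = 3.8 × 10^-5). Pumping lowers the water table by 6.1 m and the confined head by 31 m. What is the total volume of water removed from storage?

A = 2370 acres = 9.591 × 10^6 m²
Unconfined: ΔV_u = Sy × A × Δh_u = 0.053 × 9.591 × 10^6 × 6.1 = 3.101 × 10^6 m³
Confined: ΔV_c = S × A × Δh_c = 3.8 × 10^-5 × 9.591 × 10^6 × 31 = 11300 m³
Total ΔV = 3.101 × 10^6 + 11300 = 3.112 × 10^6 m³

ΔV ≈ 3.11 × 10^6 m³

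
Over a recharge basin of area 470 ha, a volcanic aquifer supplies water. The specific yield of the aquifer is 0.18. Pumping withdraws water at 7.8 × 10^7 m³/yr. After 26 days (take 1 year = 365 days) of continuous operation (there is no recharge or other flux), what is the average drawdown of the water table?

A = 470 ha = 4.7 × 10^6 m²
Q = 7.8 × 10^7 m³/yr = 2.137 × 10^5 m³/d
ΔV = Q × t = 2.137 × 10^5 m³/d × 26 d = 5.556 × 10^6 m³
Δh = ΔV / (Sy × A) = 5.556 × 10^6 / (0.18 × 4.7 × 10^6) = 6.568 m

Δh ≈ 6.57 m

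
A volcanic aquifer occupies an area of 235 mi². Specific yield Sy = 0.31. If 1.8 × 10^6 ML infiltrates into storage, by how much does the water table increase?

A = 235 mi² = 6.086 × 10^8 m²
ΔV = 1.8 × 10^6 ML = 1.8 × 10^9 m³
Δh = ΔV / (Sy × A) = 1.8 × 10^9 m³ / (0.31 × 6.086 × 10^8 m²) = 9.54 m

Δh ≈ 9.54 m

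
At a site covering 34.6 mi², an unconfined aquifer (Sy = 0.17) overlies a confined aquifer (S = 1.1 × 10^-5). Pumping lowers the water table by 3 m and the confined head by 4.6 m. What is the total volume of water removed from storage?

A = 34.6 mi² = 8.961 × 10^7 m²
Unconfined: ΔV_u = Sy × A × Δh_u = 0.17 × 8.961 × 10^7 × 3 = 4.57 × 10^7 m³
Confined: ΔV_c = S × A × Δh_c = 1.1 × 10^-5 × 8.961 × 10^7 × 4.6 = 4534 m³
Total ΔV = 4.57 × 10^7 + 4534 = 4.571 × 10^7 m³

ΔV ≈ 4.57 × 10^7 m³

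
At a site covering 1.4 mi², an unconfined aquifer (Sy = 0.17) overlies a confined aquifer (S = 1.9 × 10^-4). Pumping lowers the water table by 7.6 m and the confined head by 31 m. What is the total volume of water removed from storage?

ΔV ≈ 4.71 × 10^6 m³

A = 1.4 mi² = 3.626 × 10^6 m²
Unconfined: ΔV_u = Sy × A × Δh_u = 0.17 × 3.626 × 10^6 × 7.6 = 4.685 × 10^6 m³
Confined: ΔV_c = S × A × Δh_c = 1.9 × 10^-4 × 3.626 × 10^6 × 31 = 21360 m³
Total ΔV = 4.685 × 10^6 + 21360 = 4.706 × 10^6 m³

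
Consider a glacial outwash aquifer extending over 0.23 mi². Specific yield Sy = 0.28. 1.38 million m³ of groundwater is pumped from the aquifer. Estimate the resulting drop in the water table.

A = 0.23 mi² = 5.957 × 10^5 m²
ΔV = 1.38 million m³ = 1.38 × 10^6 m³
Δh = ΔV / (Sy × A) = 1.38 × 10^6 m³ / (0.28 × 5.957 × 10^5 m²) = 8.274 m

Δh ≈ 8.27 m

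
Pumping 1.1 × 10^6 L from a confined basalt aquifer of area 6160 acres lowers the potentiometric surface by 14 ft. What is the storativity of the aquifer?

S ≈ 1 × 10^-5

A = 6160 acres = 2.493 × 10^7 m²
Δh = 14 ft = 4.267 m
ΔV = 1.1 × 10^6 L = 1100 m³
S = ΔV / (A × Δh) = 1100 m³ / (2.493 × 10^7 m² × 4.267 m) = 1.034 × 10^-5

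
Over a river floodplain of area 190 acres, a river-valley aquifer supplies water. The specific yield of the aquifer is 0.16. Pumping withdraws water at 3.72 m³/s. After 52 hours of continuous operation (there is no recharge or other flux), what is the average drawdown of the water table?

Δh ≈ 5.66 m

A = 190 acres = 7.689 × 10^5 m²
Q = 3.72 m³/s = 3.214 × 10^5 m³/d
t = 52 hours = 2.167 d
ΔV = Q × t = 3.214 × 10^5 m³/d × 2.167 d = 6.964 × 10^5 m³
Δh = ΔV / (Sy × A) = 6.964 × 10^5 / (0.16 × 7.689 × 10^5) = 5.661 m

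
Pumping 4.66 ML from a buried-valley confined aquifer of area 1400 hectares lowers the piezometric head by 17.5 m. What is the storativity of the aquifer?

S ≈ 1.9 × 10^-5

A = 1400 hectares = 1.4 × 10^7 m²
ΔV = 4.66 ML = 4660 m³
S = ΔV / (A × Δh) = 4660 m³ / (1.4 × 10^7 m² × 17.5 m) = 1.902 × 10^-5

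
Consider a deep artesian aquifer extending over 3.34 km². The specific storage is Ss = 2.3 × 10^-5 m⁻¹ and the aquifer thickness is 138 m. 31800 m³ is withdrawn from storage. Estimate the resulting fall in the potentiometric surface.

S = Ss × b = 2.3 × 10^-5 m⁻¹ × 138 m = 3.174 × 10^-3
A = 3.34 km² = 3.34 × 10^6 m²
Δh = ΔV / (S × A) = 31800 m³ / (0.003174 × 3.34 × 10^6 m²) = 3 m

Δh ≈ 3 m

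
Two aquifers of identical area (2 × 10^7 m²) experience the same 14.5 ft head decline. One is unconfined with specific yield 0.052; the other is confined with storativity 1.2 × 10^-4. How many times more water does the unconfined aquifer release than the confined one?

ΔV_u / ΔV_c ≈ 433

Δh = 14.5 ft = 4.42 m
Unconfined: ΔV_u = Sy × A × Δh = 0.052 × 2 × 10^7 × 4.42 = 4.596 × 10^6 m³
Confined: ΔV_c = S × A × Δh = 1.2 × 10^-4 × 2 × 10^7 × 4.42 = 10610 m³
Ratio = ΔV_u / ΔV_c = Sy / S = 0.052 / 1.2 × 10^-4 = 433.3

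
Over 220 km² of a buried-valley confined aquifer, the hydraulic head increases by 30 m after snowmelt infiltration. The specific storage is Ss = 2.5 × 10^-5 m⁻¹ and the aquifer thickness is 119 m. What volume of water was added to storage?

S = Ss × b = 2.5 × 10^-5 m⁻¹ × 119 m = 2.975 × 10^-3
A = 220 km² = 2.2 × 10^8 m²
ΔV = S × A × Δh = 0.002975 × 2.2 × 10^8 m² × 30 m = 1.964 × 10^7 m³

ΔV ≈ 1.96 × 10^7 m³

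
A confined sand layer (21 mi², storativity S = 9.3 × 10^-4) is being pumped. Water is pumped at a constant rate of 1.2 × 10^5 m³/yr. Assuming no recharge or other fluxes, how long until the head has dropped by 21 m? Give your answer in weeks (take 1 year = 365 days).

A = 21 mi² = 5.439 × 10^7 m²
ΔV = S × A × Δh = 9.3 × 10^-4 × 5.439 × 10^7 × 21 = 1.062 × 10^6 m³
Q = 1.2 × 10^5 m³/yr = 328.8 m³/d
t = ΔV / Q = 1.062 × 10^6 m³ / 328.8 m³/d = 3231 d
t = 3231 d ≈ 461.6 weeks

t ≈ 462 weeks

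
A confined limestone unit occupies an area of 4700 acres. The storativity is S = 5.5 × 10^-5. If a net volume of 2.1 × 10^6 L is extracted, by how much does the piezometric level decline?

A = 4700 acres = 1.902 × 10^7 m²
ΔV = 2.1 × 10^6 L = 2100 m³
Δh = ΔV / (S × A) = 2100 m³ / (5.5 × 10^-5 × 1.902 × 10^7 m²) = 2.007 m

Δh ≈ 2.01 m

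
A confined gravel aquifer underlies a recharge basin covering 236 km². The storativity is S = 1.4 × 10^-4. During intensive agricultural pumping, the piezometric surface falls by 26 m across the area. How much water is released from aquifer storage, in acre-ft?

A = 236 km² = 2.36 × 10^8 m²
ΔV = S × A × Δh = 1.4 × 10^-4 × 2.36 × 10^8 m² × 26 m = 8.59 × 10^5 m³
ΔV = 8.59 × 10^5 m³ = 696.4 acre-ft

ΔV ≈ 696 acre-ft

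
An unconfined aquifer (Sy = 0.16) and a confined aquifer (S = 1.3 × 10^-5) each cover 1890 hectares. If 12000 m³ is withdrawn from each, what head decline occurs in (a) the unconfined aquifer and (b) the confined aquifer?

A = 1890 hectares = 1.89 × 10^7 m²
Unconfined: Δh_u = ΔV/(Sy·A) = 12000/(0.16 × 1.89 × 10^7) = 0.003968 m
Confined: Δh_c = ΔV/(S·A) = 12000/(1.3 × 10^-5 × 1.89 × 10^7) = 48.84 m

Δh_u ≈ 0.00397 m; Δh_c ≈ 48.8 m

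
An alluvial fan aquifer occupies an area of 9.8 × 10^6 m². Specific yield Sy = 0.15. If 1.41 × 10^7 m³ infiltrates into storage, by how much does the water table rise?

Δh ≈ 9.59 m

Δh = ΔV / (Sy × A) = 1.41 × 10^7 m³ / (0.15 × 9.8 × 10^6 m²) = 9.592 m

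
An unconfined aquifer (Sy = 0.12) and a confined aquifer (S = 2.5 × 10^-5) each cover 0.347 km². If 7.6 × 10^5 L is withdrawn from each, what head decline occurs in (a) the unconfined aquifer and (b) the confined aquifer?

A = 0.347 km² = 3.47 × 10^5 m²
ΔV = 7.6 × 10^5 L = 760 m³
Unconfined: Δh_u = ΔV/(Sy·A) = 760/(0.12 × 3.47 × 10^5) = 0.01825 m
Confined: Δh_c = ΔV/(S·A) = 760/(2.5 × 10^-5 × 3.47 × 10^5) = 87.61 m

Δh_u ≈ 0.0183 m; Δh_c ≈ 87.6 m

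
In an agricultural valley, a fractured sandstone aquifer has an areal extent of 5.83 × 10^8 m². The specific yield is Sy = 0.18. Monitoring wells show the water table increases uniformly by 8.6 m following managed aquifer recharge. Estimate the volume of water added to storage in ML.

ΔV ≈ 9.02 × 10^5 ML

ΔV = Sy × A × Δh = 0.18 × 5.83 × 10^8 m² × 8.6 m = 9.025 × 10^8 m³
ΔV = 9.025 × 10^8 m³ = 9.025 × 10^5 ML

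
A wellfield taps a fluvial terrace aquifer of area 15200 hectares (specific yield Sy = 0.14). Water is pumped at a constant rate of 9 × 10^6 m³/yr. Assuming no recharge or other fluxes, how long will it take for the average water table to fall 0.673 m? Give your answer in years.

t ≈ 1.59 years

A = 15200 hectares = 1.52 × 10^8 m²
ΔV = Sy × A × Δh = 0.14 × 1.52 × 10^8 × 0.673 = 1.432 × 10^7 m³
Q = 9 × 10^6 m³/yr = 24660 m³/d
t = ΔV / Q = 1.432 × 10^7 m³ / 24660 m³/d = 580.8 d
t = 580.8 d ≈ 1.591 years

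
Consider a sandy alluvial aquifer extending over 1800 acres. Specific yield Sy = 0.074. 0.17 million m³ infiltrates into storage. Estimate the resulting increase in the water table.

Δh ≈ 0.315 m

A = 1800 acres = 7.284 × 10^6 m²
ΔV = 0.17 million m³ = 1.7 × 10^5 m³
Δh = ΔV / (Sy × A) = 1.7 × 10^5 m³ / (0.074 × 7.284 × 10^6 m²) = 0.3154 m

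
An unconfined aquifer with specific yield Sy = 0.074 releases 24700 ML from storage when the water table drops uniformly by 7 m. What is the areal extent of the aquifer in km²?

ΔV = 24700 ML = 2.47 × 10^7 m³
A = ΔV / (Sy × Δh) = 2.47 × 10^7 / (0.074 × 7) = 4.768 × 10^7 m²
A = 4.768 × 10^7 m² = 47.68 km²

A ≈ 47.7 km²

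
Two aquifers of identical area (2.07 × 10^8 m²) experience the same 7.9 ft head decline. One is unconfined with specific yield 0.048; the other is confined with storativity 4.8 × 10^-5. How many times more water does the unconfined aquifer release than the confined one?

ΔV_u / ΔV_c ≈ 1000

Δh = 7.9 ft = 2.408 m
Unconfined: ΔV_u = Sy × A × Δh = 0.048 × 2.07 × 10^8 × 2.408 = 2.393 × 10^7 m³
Confined: ΔV_c = S × A × Δh = 4.8 × 10^-5 × 2.07 × 10^8 × 2.408 = 23930 m³
Ratio = ΔV_u / ΔV_c = Sy / S = 0.048 / 4.8 × 10^-5 = 1000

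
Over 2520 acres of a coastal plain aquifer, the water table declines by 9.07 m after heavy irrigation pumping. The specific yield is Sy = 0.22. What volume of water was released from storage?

A = 2520 acres = 1.02 × 10^7 m²
ΔV = Sy × A × Δh = 0.22 × 1.02 × 10^7 m² × 9.07 m = 2.035 × 10^7 m³

ΔV ≈ 2.03 × 10^7 m³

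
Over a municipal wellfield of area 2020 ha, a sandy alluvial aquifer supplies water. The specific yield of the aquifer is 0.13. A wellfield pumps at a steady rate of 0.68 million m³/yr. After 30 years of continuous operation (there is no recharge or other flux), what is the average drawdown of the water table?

Δh ≈ 7.77 m

A = 2020 ha = 2.02 × 10^7 m²
Q = 0.68 million m³/yr = 1863 m³/d
t = 30 years = 10950 d
ΔV = Q × t = 1863 m³/d × 10950 d = 2.04 × 10^7 m³
Δh = ΔV / (Sy × A) = 2.04 × 10^7 / (0.13 × 2.02 × 10^7) = 7.768 m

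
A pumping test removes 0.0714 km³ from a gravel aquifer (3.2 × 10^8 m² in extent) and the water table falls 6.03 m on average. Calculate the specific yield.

ΔV = 0.0714 km³ = 7.14 × 10^7 m³
Sy = ΔV / (A × Δh) = 7.14 × 10^7 m³ / (3.2 × 10^8 m² × 6.03 m) = 0.037

Sy ≈ 0.037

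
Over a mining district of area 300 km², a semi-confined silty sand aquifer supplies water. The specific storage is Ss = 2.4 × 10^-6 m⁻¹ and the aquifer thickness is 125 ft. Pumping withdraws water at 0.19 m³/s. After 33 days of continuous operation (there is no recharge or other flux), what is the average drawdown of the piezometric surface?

Δh ≈ 19.7 m

b = 125 ft = 38.1 m
S = Ss × b = 2.4 × 10^-6 m⁻¹ × 38.1 m = 9.144 × 10^-5
A = 300 km² = 3 × 10^8 m²
Q = 0.19 m³/s = 16420 m³/d
ΔV = Q × t = 16420 m³/d × 33 d = 5.417 × 10^5 m³
Δh = ΔV / (S × A) = 5.417 × 10^5 / (9.144 × 10^-5 × 3 × 10^8) = 19.75 m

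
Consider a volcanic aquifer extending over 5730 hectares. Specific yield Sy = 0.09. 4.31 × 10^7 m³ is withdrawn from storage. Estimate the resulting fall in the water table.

Δh ≈ 8.36 m

A = 5730 hectares = 5.73 × 10^7 m²
Δh = ΔV / (Sy × A) = 4.31 × 10^7 m³ / (0.09 × 5.73 × 10^7 m²) = 8.358 m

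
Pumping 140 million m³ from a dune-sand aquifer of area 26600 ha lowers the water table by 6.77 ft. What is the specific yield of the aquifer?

Sy ≈ 0.26

A = 26600 ha = 2.66 × 10^8 m²
Δh = 6.77 ft = 2.063 m
ΔV = 140 million m³ = 1.4 × 10^8 m³
Sy = ΔV / (A × Δh) = 1.4 × 10^8 m³ / (2.66 × 10^8 m² × 2.063 m) = 0.2551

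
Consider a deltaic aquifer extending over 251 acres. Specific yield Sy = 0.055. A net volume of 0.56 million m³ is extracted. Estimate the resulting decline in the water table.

A = 251 acres = 1.016 × 10^6 m²
ΔV = 0.56 million m³ = 5.6 × 10^5 m³
Δh = ΔV / (Sy × A) = 5.6 × 10^5 m³ / (0.055 × 1.016 × 10^6 m²) = 10.02 m

Δh ≈ 10 m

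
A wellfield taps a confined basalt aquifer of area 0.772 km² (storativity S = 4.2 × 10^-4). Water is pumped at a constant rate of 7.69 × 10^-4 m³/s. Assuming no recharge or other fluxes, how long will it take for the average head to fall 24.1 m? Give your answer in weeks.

A = 0.772 km² = 7.72 × 10^5 m²
ΔV = S × A × Δh = 4.2 × 10^-4 × 7.72 × 10^5 × 24.1 = 7814 m³
Q = 7.69 × 10^-4 m³/s = 66.44 m³/d
t = ΔV / Q = 7814 m³ / 66.44 m³/d = 117.6 d
t = 117.6 d ≈ 16.8 weeks

t ≈ 16.8 weeks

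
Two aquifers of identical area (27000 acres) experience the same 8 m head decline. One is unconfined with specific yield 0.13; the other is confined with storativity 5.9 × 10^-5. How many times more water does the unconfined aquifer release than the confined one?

A = 27000 acres = 1.093 × 10^8 m²
Unconfined: ΔV_u = Sy × A × Δh = 0.13 × 1.093 × 10^8 × 8 = 1.136 × 10^8 m³
Confined: ΔV_c = S × A × Δh = 5.9 × 10^-5 × 1.093 × 10^8 × 8 = 51570 m³
Ratio = ΔV_u / ΔV_c = Sy / S = 0.13 / 5.9 × 10^-5 = 2203

ΔV_u / ΔV_c ≈ 2200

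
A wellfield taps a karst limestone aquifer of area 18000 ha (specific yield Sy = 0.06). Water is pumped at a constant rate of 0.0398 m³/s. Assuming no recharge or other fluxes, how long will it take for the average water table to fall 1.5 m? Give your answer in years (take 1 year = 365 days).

t ≈ 12.9 years

A = 18000 ha = 1.8 × 10^8 m²
ΔV = Sy × A × Δh = 0.06 × 1.8 × 10^8 × 1.5 = 1.62 × 10^7 m³
Q = 0.0398 m³/s = 3439 m³/d
t = ΔV / Q = 1.62 × 10^7 m³ / 3439 m³/d = 4711 d
t = 4711 d ≈ 12.91 years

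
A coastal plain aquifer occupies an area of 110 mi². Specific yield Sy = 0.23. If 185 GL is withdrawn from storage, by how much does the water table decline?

Δh ≈ 2.82 m

A = 110 mi² = 2.849 × 10^8 m²
ΔV = 185 GL = 1.85 × 10^8 m³
Δh = ΔV / (Sy × A) = 1.85 × 10^8 m³ / (0.23 × 2.849 × 10^8 m²) = 2.823 m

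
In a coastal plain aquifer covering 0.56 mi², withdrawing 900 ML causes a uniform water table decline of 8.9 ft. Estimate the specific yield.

A = 0.56 mi² = 1.45 × 10^6 m²
Δh = 8.9 ft = 2.713 m
ΔV = 900 ML = 9 × 10^5 m³
Sy = ΔV / (A × Δh) = 9 × 10^5 m³ / (1.45 × 10^6 m² × 2.713 m) = 0.2287

Sy ≈ 0.23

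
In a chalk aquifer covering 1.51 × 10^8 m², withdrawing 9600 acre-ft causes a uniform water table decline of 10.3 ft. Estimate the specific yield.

Δh = 10.3 ft = 3.139 m
ΔV = 9600 acre-ft = 1.184 × 10^7 m³
Sy = ΔV / (A × Δh) = 1.184 × 10^7 m³ / (1.51 × 10^8 m² × 3.139 m) = 0.02498

Sy ≈ 0.025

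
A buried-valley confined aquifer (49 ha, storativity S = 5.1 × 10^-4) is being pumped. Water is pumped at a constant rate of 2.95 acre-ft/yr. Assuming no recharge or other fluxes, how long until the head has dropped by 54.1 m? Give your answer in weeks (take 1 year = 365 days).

t ≈ 194 weeks

A = 49 ha = 4.9 × 10^5 m²
ΔV = S × A × Δh = 5.1 × 10^-4 × 4.9 × 10^5 × 54.1 = 13520 m³
Q = 2.95 acre-ft/yr = 9.969 m³/d
t = ΔV / Q = 13520 m³ / 9.969 m³/d = 1356 d
t = 1356 d ≈ 193.7 weeks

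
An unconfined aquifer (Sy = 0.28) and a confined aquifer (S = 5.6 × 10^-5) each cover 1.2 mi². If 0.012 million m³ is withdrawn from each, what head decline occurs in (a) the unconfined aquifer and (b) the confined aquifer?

Δh_u ≈ 0.0138 m; Δh_c ≈ 68.9 m

A = 1.2 mi² = 3.108 × 10^6 m²
ΔV = 0.012 million m³ = 12000 m³
Unconfined: Δh_u = ΔV/(Sy·A) = 12000/(0.28 × 3.108 × 10^6) = 0.01379 m
Confined: Δh_c = ΔV/(S·A) = 12000/(5.6 × 10^-5 × 3.108 × 10^6) = 68.95 m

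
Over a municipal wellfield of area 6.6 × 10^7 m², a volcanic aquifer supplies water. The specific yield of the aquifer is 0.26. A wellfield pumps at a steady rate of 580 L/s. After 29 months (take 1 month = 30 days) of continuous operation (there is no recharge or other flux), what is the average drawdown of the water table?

Δh ≈ 2.54 m

Q = 580 L/s = 50110 m³/d
t = 29 months = 870 d
ΔV = Q × t = 50110 m³/d × 870 d = 4.36 × 10^7 m³
Δh = ΔV / (Sy × A) = 4.36 × 10^7 / (0.26 × 6.6 × 10^7) = 2.541 m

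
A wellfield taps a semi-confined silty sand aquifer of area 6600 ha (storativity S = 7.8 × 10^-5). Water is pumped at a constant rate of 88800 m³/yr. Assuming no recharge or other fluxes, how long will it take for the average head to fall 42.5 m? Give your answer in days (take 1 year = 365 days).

A = 6600 ha = 6.6 × 10^7 m²
ΔV = S × A × Δh = 7.8 × 10^-5 × 6.6 × 10^7 × 42.5 = 2.188 × 10^5 m³
Q = 88800 m³/yr = 243.3 m³/d
t = ΔV / Q = 2.188 × 10^5 m³ / 243.3 m³/d = 899.3 d

t ≈ 899 days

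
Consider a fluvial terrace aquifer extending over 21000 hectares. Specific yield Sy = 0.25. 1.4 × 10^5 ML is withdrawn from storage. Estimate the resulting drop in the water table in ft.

A = 21000 hectares = 2.1 × 10^8 m²
ΔV = 1.4 × 10^5 ML = 1.4 × 10^8 m³
Δh = ΔV / (Sy × A) = 1.4 × 10^8 m³ / (0.25 × 2.1 × 10^8 m²) = 2.667 m
Δh = 2.667 m = 8.749 ft

Δh ≈ 8.75 ft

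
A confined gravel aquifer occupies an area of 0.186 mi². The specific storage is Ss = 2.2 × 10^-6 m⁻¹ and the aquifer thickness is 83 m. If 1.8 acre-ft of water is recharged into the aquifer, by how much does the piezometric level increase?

Δh ≈ 25.2 m

S = Ss × b = 2.2 × 10^-6 m⁻¹ × 83 m = 1.826 × 10^-4
A = 0.186 mi² = 4.817 × 10^5 m²
ΔV = 1.8 acre-ft = 2220 m³
Δh = ΔV / (S × A) = 2220 m³ / (1.826 × 10^-4 × 4.817 × 10^5 m²) = 25.24 m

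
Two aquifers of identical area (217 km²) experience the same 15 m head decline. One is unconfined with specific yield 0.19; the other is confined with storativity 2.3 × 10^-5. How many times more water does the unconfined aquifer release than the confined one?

ΔV_u / ΔV_c ≈ 8260

A = 217 km² = 2.17 × 10^8 m²
Unconfined: ΔV_u = Sy × A × Δh = 0.19 × 2.17 × 10^8 × 15 = 6.184 × 10^8 m³
Confined: ΔV_c = S × A × Δh = 2.3 × 10^-5 × 2.17 × 10^8 × 15 = 74860 m³
Ratio = ΔV_u / ΔV_c = Sy / S = 0.19 / 2.3 × 10^-5 = 8261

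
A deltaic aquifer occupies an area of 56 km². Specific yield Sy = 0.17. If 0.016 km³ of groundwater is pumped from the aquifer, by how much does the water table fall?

Δh ≈ 1.68 m

A = 56 km² = 5.6 × 10^7 m²
ΔV = 0.016 km³ = 1.6 × 10^7 m³
Δh = ΔV / (Sy × A) = 1.6 × 10^7 m³ / (0.17 × 5.6 × 10^7 m²) = 1.681 m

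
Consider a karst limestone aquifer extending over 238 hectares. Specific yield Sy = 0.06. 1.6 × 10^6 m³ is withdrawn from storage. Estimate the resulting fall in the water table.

Δh ≈ 11.2 m

A = 238 hectares = 2.38 × 10^6 m²
Δh = ΔV / (Sy × A) = 1.6 × 10^6 m³ / (0.06 × 2.38 × 10^6 m²) = 11.2 m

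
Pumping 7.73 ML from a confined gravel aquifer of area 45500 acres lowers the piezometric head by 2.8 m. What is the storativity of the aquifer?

A = 45500 acres = 1.841 × 10^8 m²
ΔV = 7.73 ML = 7730 m³
S = ΔV / (A × Δh) = 7730 m³ / (1.841 × 10^8 m² × 2.8 m) = 1.499 × 10^-5

S ≈ 1.5 × 10^-5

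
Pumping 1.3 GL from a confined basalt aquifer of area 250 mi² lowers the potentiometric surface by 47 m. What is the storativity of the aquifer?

S ≈ 4.3 × 10^-5

A = 250 mi² = 6.475 × 10^8 m²
ΔV = 1.3 GL = 1.3 × 10^6 m³
S = ΔV / (A × Δh) = 1.3 × 10^6 m³ / (6.475 × 10^8 m² × 47 m) = 4.272 × 10^-5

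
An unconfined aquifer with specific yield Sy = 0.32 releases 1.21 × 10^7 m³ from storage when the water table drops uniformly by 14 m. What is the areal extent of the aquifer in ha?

A = ΔV / (Sy × Δh) = 1.21 × 10^7 / (0.32 × 14) = 2.701 × 10^6 m²
A = 2.701 × 10^6 m² = 270.1 ha

A ≈ 270 ha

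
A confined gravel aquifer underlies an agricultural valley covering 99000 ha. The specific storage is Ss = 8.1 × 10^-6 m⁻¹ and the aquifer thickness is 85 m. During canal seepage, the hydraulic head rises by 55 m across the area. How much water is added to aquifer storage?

ΔV ≈ 3.75 × 10^7 m³

S = Ss × b = 8.1 × 10^-6 m⁻¹ × 85 m = 6.885 × 10^-4
A = 99000 ha = 9.9 × 10^8 m²
ΔV = S × A × Δh = 6.885 × 10^-4 × 9.9 × 10^8 m² × 55 m = 3.749 × 10^7 m³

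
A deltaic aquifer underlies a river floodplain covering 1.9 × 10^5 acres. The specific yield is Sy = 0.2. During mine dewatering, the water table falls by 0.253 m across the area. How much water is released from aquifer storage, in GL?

A = 1.9 × 10^5 acres = 7.689 × 10^8 m²
ΔV = Sy × A × Δh = 0.2 × 7.689 × 10^8 m² × 0.253 m = 3.891 × 10^7 m³
ΔV = 3.891 × 10^7 m³ = 38.91 GL

ΔV ≈ 38.9 GL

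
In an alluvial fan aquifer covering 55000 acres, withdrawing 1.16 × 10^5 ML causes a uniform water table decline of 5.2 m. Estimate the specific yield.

Sy ≈ 0.1

A = 55000 acres = 2.226 × 10^8 m²
ΔV = 1.16 × 10^5 ML = 1.16 × 10^8 m³
Sy = ΔV / (A × Δh) = 1.16 × 10^8 m³ / (2.226 × 10^8 m² × 5.2 m) = 0.1002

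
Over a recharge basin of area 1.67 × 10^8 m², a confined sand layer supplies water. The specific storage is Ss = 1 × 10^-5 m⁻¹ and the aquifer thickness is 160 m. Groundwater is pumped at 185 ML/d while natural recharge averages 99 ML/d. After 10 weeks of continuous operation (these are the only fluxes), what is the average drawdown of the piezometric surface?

Δh ≈ 22.5 m

S = Ss × b = 1 × 10^-5 m⁻¹ × 160 m = 1.6 × 10^-3
Net abstraction = 185 − 99 = 86 ML/d
Q_net = 86 ML/d = 86000 m³/d
t = 10 weeks = 70 d
ΔV = Q × t = 86000 m³/d × 70 d = 6.02 × 10^6 m³
Δh = ΔV / (S × A) = 6.02 × 10^6 / (0.0016 × 1.67 × 10^8) = 22.53 m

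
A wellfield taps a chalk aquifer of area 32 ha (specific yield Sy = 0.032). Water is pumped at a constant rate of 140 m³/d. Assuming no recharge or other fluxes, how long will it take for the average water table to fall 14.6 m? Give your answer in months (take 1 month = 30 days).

t ≈ 35.6 months

A = 32 ha = 3.2 × 10^5 m²
ΔV = Sy × A × Δh = 0.032 × 3.2 × 10^5 × 14.6 = 1.495 × 10^5 m³
t = ΔV / Q = 1.495 × 10^5 m³ / 140 m³/d = 1068 d
t = 1068 d ≈ 35.6 months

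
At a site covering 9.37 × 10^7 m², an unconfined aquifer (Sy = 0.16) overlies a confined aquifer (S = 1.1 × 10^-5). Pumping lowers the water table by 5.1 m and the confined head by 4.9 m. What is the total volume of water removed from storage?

Unconfined: ΔV_u = Sy × A × Δh_u = 0.16 × 9.37 × 10^7 × 5.1 = 7.646 × 10^7 m³
Confined: ΔV_c = S × A × Δh_c = 1.1 × 10^-5 × 9.37 × 10^7 × 4.9 = 5050 m³
Total ΔV = 7.646 × 10^7 + 5050 = 7.646 × 10^7 m³

ΔV ≈ 7.65 × 10^7 m³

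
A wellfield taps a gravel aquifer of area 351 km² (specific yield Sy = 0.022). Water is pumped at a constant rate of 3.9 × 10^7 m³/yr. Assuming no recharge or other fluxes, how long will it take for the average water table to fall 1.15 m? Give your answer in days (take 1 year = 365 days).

A = 351 km² = 3.51 × 10^8 m²
ΔV = Sy × A × Δh = 0.022 × 3.51 × 10^8 × 1.15 = 8.88 × 10^6 m³
Q = 3.9 × 10^7 m³/yr = 1.068 × 10^5 m³/d
t = ΔV / Q = 8.88 × 10^6 m³ / 1.068 × 10^5 m³/d = 83.11 d

t ≈ 83.1 days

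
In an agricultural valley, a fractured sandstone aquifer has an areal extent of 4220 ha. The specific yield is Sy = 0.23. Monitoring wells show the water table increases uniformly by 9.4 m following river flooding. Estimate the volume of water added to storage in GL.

A = 4220 ha = 4.22 × 10^7 m²
ΔV = Sy × A × Δh = 0.23 × 4.22 × 10^7 m² × 9.4 m = 9.124 × 10^7 m³
ΔV = 9.124 × 10^7 m³ = 91.24 GL

ΔV ≈ 91.2 GL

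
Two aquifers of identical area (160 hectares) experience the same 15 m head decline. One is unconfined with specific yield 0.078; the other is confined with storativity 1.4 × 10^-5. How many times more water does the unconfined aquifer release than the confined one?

ΔV_u / ΔV_c ≈ 5570

A = 160 hectares = 1.6 × 10^6 m²
Unconfined: ΔV_u = Sy × A × Δh = 0.078 × 1.6 × 10^6 × 15 = 1.872 × 10^6 m³
Confined: ΔV_c = S × A × Δh = 1.4 × 10^-5 × 1.6 × 10^6 × 15 = 336 m³
Ratio = ΔV_u / ΔV_c = Sy / S = 0.078 / 1.4 × 10^-5 = 5571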